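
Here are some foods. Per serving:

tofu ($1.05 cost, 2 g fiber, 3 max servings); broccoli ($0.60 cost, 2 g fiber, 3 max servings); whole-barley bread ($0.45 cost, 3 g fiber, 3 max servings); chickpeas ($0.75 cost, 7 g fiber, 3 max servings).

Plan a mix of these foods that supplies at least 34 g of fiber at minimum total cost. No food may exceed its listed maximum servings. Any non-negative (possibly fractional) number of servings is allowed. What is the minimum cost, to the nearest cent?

Cost per g of fiber: chickpeas $0.1071, whole-barley bread $0.1500, broccoli $0.3000, tofu $0.5250.
Take 3 servings of chickpeas: +21.0 g fiber for $2.25 (total $2.25, still need 13.0 g).
Take 3 servings of whole-barley bread: +9.0 g fiber for $1.35 (total $3.60, still need 4.0 g).
Take 2 servings of broccoli: +4.0 g fiber for $1.20 (total $4.80, still need 0.0 g).
Filling from the cheapest source first is optimal under one linear minimum: $4.80.

$4.80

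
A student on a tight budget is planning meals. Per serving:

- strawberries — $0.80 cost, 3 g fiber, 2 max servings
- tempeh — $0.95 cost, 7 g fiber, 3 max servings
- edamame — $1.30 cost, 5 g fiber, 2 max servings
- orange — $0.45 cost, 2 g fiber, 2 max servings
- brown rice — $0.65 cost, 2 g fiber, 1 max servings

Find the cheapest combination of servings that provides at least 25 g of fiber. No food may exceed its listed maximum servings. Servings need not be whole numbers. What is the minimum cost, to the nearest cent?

$3.75

Cost per g of fiber: tempeh $0.1357, orange $0.2250, edamame $0.2600, strawberries $0.2667, brown rice $0.3250.
Take 3 servings of tempeh: +21.0 g fiber for $2.85 (total $2.85, still need 4.0 g).
Take 2 servings of orange: +4.0 g fiber for $0.90 (total $3.75, still need 0.0 g).
Greedy by cheapest-per-g is optimal for a single linear constraint, so the minimum cost is $3.75.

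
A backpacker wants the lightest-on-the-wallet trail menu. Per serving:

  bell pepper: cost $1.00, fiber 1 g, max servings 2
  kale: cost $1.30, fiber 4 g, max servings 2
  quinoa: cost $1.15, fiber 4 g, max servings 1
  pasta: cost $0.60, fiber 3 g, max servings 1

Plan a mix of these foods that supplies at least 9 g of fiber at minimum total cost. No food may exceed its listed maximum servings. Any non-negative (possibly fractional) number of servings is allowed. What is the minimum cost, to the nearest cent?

$2.40

Cost per g of fiber: pasta $0.2000, quinoa $0.2875, kale $0.3250, bell pepper $1.0000.
Take 1 serving of pasta: +3.0 g fiber for $0.60 (total $0.60, still need 6.0 g).
Take 1 serving of quinoa: +4.0 g fiber for $1.15 (total $1.75, still need 2.0 g).
Take 0.5 servings of kale: +2.0 g fiber for $0.65 (total $2.40, still need 0.0 g).
Greedy by cheapest-per-g is optimal for a single linear constraint, so the minimum cost is $2.40.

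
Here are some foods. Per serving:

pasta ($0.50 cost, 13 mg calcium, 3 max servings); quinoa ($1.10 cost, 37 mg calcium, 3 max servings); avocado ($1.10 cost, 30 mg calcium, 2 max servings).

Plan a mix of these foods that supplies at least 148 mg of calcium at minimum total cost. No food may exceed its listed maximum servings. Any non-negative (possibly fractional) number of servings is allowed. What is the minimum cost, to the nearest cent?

Cost per mg of calcium: quinoa $0.0297, avocado $0.0367, pasta $0.0385.
Take 3 servings of quinoa: +111.0 mg calcium for $3.30 (total $3.30, still need 37.0 mg).
Take 1.233 servings of avocado: +37.0 mg calcium for $1.36 (total $4.66, still need 0.0 mg).
Filling from the cheapest source first is optimal under one linear minimum: $4.66.

$4.66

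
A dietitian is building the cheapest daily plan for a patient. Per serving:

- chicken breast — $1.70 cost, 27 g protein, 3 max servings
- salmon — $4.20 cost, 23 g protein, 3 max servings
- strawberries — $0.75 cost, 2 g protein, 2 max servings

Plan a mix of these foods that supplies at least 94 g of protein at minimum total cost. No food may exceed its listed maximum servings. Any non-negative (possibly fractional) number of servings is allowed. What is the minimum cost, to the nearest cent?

Cost per g of protein: chicken breast $0.0630, salmon $0.1826, strawberries $0.3750.
Take 3 servings of chicken breast: +81.0 g protein for $5.10 (total $5.10, still need 13.0 g).
Take 0.5652 servings of salmon: +13.0 g protein for $2.37 (total $7.47, still need 0.0 g).
Filling from the cheapest source first is optimal under one linear minimum: $7.47.

$7.47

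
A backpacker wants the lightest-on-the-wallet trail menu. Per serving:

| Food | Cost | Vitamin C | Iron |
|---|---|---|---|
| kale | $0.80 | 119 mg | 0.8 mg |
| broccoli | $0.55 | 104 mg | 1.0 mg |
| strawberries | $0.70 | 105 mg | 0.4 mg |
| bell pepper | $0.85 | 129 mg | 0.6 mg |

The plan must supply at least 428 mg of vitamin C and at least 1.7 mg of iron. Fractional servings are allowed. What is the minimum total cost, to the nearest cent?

$2.26

For a min-cost LP with two ≥-constraints, a basic feasible solution has at most two positive variables.
kale only: max(428/119, 1.7/0.8) = 3.597 servings → $2.88.
broccoli only: max(428/104, 1.7/1.0) = 4.115 servings → $2.26.
strawberries only: max(428/105, 1.7/0.4) = 4.25 servings → $2.98.
bell pepper only: max(428/129, 1.7/0.6) = 3.318 servings → $2.82.
kale + broccoli with both targets exact would need a negative amount; discard.
kale + strawberries with both tight: 0.2005 servings and 3.849 servings → $2.85.
kale + bell pepper: intersection lies outside the first quadrant.
broccoli + strawberries with both tight: 0.1151 servings and 3.962 servings → $2.84.
broccoli + bell pepper with both targets exact would need a negative amount; discard.
strawberries + bell pepper with both tight: 3.289 servings and 0.6404 servings → $2.85.
So the least-cost plan costs $2.26.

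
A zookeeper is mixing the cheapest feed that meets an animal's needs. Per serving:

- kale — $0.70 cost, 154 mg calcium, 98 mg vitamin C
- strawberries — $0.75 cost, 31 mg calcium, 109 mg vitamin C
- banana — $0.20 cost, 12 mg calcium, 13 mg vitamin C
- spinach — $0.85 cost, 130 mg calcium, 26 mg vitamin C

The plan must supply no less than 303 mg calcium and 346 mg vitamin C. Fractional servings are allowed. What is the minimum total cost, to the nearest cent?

$2.42

A basic optimal solution has at most two foods positive. Try each food alone and each pair with both targets met exactly.
kale only: max(303/154, 346/98) = 3.531 servings → $2.47.
strawberries only: max(303/31, 346/109) = 9.774 servings → $7.33.
banana only: max(303/12, 346/13) = 26.62 servings → $5.32.
spinach only: max(303/130, 346/26) = 13.31 servings → $11.31.
kale + strawberries with both tight: 1.622 servings and 1.716 servings → $2.42.
kale + banana: intersection lies outside the first quadrant.
kale + spinach: the both-tight solution has a negative serving — not a feasible corner.
strawberries + banana with both tight: 0.2354 servings and 24.64 servings → $5.10.
strawberries + spinach with both tight: 2.776 servings and 1.669 servings → $3.50.
banana + spinach: intersection lies outside the first quadrant.
Cheapest feasible corner: $2.42.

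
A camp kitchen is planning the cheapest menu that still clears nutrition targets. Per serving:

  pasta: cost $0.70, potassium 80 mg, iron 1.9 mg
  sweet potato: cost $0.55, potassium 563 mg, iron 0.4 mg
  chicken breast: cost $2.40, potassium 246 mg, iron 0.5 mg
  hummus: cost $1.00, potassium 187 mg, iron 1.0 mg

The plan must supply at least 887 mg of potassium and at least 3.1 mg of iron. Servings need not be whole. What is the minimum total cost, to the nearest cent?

pasta only: max(887/80, 3.1/1.9) = 11.09 servings → $7.76.
sweet potato only: max(887/563, 3.1/0.4) = 7.75 servings → $4.26.
chicken breast only: max(887/246, 3.1/0.5) = 6.2 servings → $14.88.
hummus only: max(887/187, 3.1/1.0) = 4.743 servings → $4.74.
pasta + sweet potato with both tight: 1.34 servings and 1.385 servings → $1.70.
pasta + chicken breast with both tight: 0.7466 servings and 3.363 servings → $8.59.
pasta + hummus with both targets exact would need a negative amount; discard.
sweet potato + chicken breast with both targets exact would need a negative amount; discard.
sweet potato + hummus with both tight: 0.6295 servings and 2.848 servings → $3.19.
chicken breast + hummus with both tight: 2.015 servings and 2.092 servings → $6.93.
The minimum over all feasible corners is $1.70.

$1.70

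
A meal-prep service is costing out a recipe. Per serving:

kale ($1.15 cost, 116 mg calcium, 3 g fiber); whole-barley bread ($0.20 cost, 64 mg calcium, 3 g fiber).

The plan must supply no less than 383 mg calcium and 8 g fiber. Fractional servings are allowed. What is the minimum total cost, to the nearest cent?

A basic optimal solution has at most two foods positive. Try each food alone and each pair with both targets met exactly.
kale only: max(383/116, 8/3) = 3.302 servings → $3.80.
whole-barley bread only: max(383/64, 8/3) = 5.984 servings → $1.20.
kale + whole-barley bread: the both-tight solution has a negative serving — not a feasible corner.
The minimum over all feasible corners is $1.20.

$1.20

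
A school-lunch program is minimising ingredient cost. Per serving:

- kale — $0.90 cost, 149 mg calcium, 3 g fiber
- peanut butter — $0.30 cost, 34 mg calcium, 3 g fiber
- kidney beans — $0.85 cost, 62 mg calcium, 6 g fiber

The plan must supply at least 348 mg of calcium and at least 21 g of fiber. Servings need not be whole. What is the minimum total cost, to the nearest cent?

At the optimum either one food covers both requirements or two foods hit both targets exactly; no other combination can be cheaper.
kale only: max(348/149, 21/3) = 7 servings → $6.30.
peanut butter only: max(348/34, 21/3) = 10.24 servings → $3.07.
kidney beans only: max(348/62, 21/6) = 5.613 servings → $4.77.
kale + peanut butter with both tight: 0.9565 servings and 6.043 servings → $2.67.
kale + kidney beans with both tight: 1.11 servings and 2.945 servings → $3.50.
peanut butter + kidney beans: intersection lies outside the first quadrant.
The minimum over all feasible corners is $2.67.

$2.67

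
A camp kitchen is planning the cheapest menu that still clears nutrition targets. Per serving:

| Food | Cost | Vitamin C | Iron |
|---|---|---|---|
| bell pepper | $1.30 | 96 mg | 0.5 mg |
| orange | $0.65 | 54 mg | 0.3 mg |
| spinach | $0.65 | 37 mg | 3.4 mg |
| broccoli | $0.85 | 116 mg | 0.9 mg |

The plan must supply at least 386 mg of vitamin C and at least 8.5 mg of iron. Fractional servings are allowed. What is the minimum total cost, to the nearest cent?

$3.50

Compare the cost at each extreme point of the feasible region.
bell pepper only: max(386/96, 8.5/0.5) = 17 servings → $22.10.
orange only: max(386/54, 8.5/0.3) = 28.33 servings → $18.42.
spinach only: max(386/37, 8.5/3.4) = 10.43 servings → $6.78.
broccoli only: max(386/116, 8.5/0.9) = 9.444 servings → $8.03.
bell pepper + orange with both targets exact would need a negative amount; discard.
bell pepper + spinach with both tight: 3.241 servings and 2.023 servings → $5.53.
bell pepper + broccoli: the both-tight solution has a negative serving — not a feasible corner.
orange + spinach with both tight: 5.785 servings and 1.99 servings → $5.05.
orange + broccoli with both targets exact would need a negative amount; discard.
spinach + broccoli with both tight: 1.768 servings and 2.764 servings → $3.50.
The minimum over all feasible corners is $3.50.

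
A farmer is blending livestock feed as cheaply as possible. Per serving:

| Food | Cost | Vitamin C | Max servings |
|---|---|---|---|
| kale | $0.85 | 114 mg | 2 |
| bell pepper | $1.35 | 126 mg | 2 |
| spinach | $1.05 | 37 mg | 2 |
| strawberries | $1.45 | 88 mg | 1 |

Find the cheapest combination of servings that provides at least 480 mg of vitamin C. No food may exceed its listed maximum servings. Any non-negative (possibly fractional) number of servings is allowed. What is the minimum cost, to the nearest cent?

Cost per mg of vitamin C: kale $0.0075, bell pepper $0.0107, strawberries $0.0165, spinach $0.0284.
Take 2 servings of kale: +228.0 mg vitamin C for $1.70 (total $1.70, still need 252.0 mg).
Take 2 servings of bell pepper: +252.0 mg vitamin C for $2.70 (total $4.40, still need 0.0 mg).
Filling from the cheapest source first is optimal under one linear minimum: $4.40.

$4.40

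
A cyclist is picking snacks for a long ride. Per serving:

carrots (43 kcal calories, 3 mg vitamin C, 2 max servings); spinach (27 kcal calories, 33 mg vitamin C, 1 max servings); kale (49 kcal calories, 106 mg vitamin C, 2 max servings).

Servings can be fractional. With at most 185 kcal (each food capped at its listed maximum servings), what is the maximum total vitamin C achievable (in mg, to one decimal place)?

Vitamin C per kcal: kale 2.163, spinach 1.222, carrots 0.06977.
Take 2 servings of kale: uses 98 kcal, +212.0 mg vitamin C (running total 212.0 mg).
Take 1 serving of spinach: uses 27 kcal, +33.0 mg vitamin C (running total 245.0 mg).
Take 1.395 servings of carrots: uses 60 kcal, +4.2 mg vitamin C (running total 249.2 mg).
Greedy by best ratio exhausts the calories allowance optimally: 249.2 mg.

249.2 mg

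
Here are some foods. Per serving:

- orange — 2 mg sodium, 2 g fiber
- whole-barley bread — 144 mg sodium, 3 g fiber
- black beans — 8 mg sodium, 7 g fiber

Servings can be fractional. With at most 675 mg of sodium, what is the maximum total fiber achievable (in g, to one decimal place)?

675.0 g

Fiber per mg sodium: orange 1, black beans 0.875, whole-barley bread 0.02083.
With no serving limits, spend the whole sodium allowance on orange: 675 mg / 2 mg × 2 g = 675.0 g.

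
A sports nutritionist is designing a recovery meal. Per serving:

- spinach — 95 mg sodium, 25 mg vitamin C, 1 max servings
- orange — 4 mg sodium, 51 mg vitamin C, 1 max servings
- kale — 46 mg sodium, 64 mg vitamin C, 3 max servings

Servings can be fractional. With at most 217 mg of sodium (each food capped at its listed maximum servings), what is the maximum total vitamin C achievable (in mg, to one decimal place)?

Vitamin C per mg sodium: orange 12.75, kale 1.391, spinach 0.2632.
Take 1 serving of orange: uses 4 mg sodium, +51.0 mg vitamin C (running total 51.0 mg).
Take 3 servings of kale: uses 138 mg sodium, +192.0 mg vitamin C (running total 243.0 mg).
Take 0.7895 servings of spinach: uses 75 mg sodium, +19.7 mg vitamin C (running total 262.7 mg).
Greedy by best ratio exhausts the sodium allowance optimally: 262.7 mg.

262.7 mg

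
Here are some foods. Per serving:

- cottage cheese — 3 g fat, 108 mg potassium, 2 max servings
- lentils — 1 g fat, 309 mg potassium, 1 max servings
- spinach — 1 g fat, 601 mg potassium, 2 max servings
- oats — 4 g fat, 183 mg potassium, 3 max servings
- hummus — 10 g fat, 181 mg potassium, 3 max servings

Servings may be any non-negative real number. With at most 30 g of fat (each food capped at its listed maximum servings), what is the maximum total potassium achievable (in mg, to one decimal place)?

2438.9 mg

Potassium per g fat: spinach 601, lentils 309, oats 45.75, cottage cheese 36, hummus 18.1.
Take 2 servings of spinach: uses 2 g fat, +1202.0 mg potassium (running total 1202.0 mg).
Take 1 serving of lentils: uses 1 g fat, +309.0 mg potassium (running total 1511.0 mg).
Take 3 servings of oats: uses 12 g fat, +549.0 mg potassium (running total 2060.0 mg).
Take 2 servings of cottage cheese: uses 6 g fat, +216.0 mg potassium (running total 2276.0 mg).
Take 0.9 servings of hummus: uses 9 g fat, +162.9 mg potassium (running total 2438.9 mg).
Filling greedily by potassium-per-g fat is optimal for one linear limit, giving 2438.9 mg.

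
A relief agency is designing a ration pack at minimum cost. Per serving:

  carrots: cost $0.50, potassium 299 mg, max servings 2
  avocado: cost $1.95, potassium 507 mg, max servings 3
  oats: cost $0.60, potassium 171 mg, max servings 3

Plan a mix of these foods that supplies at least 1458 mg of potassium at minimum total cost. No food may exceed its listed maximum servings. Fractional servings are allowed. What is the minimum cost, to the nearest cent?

Cost per mg of potassium: carrots $0.0017, oats $0.0035, avocado $0.0038.
Take 2 servings of carrots: +598.0 mg potassium for $1.00 (total $1.00, still need 860.0 mg).
Take 3 servings of oats: +513.0 mg potassium for $1.80 (total $2.80, still need 347.0 mg).
Take 0.6844 servings of avocado: +347.0 mg potassium for $1.33 (total $4.13, still need 0.0 mg).
Filling from the cheapest source first is optimal under one linear minimum: $4.13.

$4.13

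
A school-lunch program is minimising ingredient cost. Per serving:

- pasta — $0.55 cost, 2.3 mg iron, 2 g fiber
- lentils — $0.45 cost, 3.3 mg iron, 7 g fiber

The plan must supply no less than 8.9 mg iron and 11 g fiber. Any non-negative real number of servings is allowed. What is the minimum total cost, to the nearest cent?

$1.21

For a min-cost LP with two ≥-constraints, a basic feasible solution has at most two positive variables.
pasta only: max(8.9/2.3, 11/2) = 5.5 servings → $3.02.
lentils only: max(8.9/3.3, 11/7) = 2.697 servings → $1.21.
pasta + lentils with both tight: 2.737 servings and 0.7895 servings → $1.86.
Cheapest feasible corner: $1.21.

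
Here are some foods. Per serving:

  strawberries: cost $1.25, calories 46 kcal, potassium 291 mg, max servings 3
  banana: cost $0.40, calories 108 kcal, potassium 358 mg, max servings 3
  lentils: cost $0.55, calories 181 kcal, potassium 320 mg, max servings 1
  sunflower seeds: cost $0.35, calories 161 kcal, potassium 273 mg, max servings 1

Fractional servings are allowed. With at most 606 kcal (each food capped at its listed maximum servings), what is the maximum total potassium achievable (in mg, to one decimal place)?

2201.6 mg

Potassium per kcal: strawberries 6.326, banana 3.315, lentils 1.768, sunflower seeds 1.696.
Take 3 servings of strawberries: uses 138 kcal, +873.0 mg potassium (running total 873.0 mg).
Take 3 servings of banana: uses 324 kcal, +1074.0 mg potassium (running total 1947.0 mg).
Take 0.7956 servings of lentils: uses 144 kcal, +254.6 mg potassium (running total 2201.6 mg).
Filling greedily by potassium-per-kcal is optimal for one linear limit, giving 2201.6 mg.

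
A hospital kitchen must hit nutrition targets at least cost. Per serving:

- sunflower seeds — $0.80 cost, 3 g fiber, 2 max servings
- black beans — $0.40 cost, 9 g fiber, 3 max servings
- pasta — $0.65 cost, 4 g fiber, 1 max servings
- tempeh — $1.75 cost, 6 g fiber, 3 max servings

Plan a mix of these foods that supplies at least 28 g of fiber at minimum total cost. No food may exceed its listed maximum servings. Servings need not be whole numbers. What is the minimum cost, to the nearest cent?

Cost per g of fiber: black beans $0.0444, pasta $0.1625, sunflower seeds $0.2667, tempeh $0.2917.
Take 3 servings of black beans: +27.0 g fiber for $1.20 (total $1.20, still need 1.0 g).
Take 0.25 servings of pasta: +1.0 g fiber for $0.16 (total $1.36, still need 0.0 g).
Filling from the cheapest source first is optimal under one linear minimum: $1.36.

$1.36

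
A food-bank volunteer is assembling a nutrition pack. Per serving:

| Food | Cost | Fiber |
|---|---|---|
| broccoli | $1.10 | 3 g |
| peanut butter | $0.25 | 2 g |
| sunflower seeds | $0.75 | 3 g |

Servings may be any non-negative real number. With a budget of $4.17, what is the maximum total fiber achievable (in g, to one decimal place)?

Fiber per dollar: peanut butter 8, sunflower seeds 4, broccoli 2.727.
With no serving limits, spend the whole cost allowance on peanut butter: $4.17 / $0.25 × 2 g = 33.4 g.

33.4 g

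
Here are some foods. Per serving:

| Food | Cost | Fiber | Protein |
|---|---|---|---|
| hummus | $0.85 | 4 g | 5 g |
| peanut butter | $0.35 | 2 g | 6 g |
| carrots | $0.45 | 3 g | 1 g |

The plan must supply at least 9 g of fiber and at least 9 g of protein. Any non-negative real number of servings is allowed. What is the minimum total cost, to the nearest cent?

$1.41

hummus only: max(9/4, 9/5) = 2.25 servings → $1.91.
peanut butter only: max(9/2, 9/6) = 4.5 servings → $1.57.
carrots only: max(9/3, 9/1) = 9 servings → $4.05.
hummus + peanut butter: intersection lies outside the first quadrant.
hummus + carrots with both tight: 1.636 servings and 0.8182 servings → $1.76.
peanut butter + carrots with both tight: 1.125 servings and 2.25 servings → $1.41.
Cheapest feasible corner: $1.41.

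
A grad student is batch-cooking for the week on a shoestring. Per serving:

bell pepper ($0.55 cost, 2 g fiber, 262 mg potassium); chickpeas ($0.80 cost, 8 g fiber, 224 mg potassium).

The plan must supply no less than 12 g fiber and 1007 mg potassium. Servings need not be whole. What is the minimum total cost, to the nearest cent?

$2.34

Compare the cost at each extreme point of the feasible region.
bell pepper only: max(12/2, 1007/262) = 6 servings → $3.30.
chickpeas only: max(12/8, 1007/224) = 4.496 servings → $3.60.
bell pepper + chickpeas with both tight: 3.257 servings and 0.6857 servings → $2.34.
The minimum over all feasible corners is $2.34.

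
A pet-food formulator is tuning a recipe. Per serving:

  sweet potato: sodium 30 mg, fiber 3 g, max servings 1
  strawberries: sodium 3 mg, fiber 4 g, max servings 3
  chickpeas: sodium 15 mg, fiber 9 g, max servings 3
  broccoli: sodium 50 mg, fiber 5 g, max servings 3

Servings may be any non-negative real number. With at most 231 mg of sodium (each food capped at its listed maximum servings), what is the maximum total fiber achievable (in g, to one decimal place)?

56.7 g

Fiber per mg sodium: strawberries 1.333, chickpeas 0.6, sweet potato 0.1, broccoli 0.1.
Take 3 servings of strawberries: uses 9 mg sodium, +12.0 g fiber (running total 12.0 g).
Take 3 servings of chickpeas: uses 45 mg sodium, +27.0 g fiber (running total 39.0 g).
Take 1 serving of sweet potato: uses 30 mg sodium, +3.0 g fiber (running total 42.0 g).
Take 2.94 servings of broccoli: uses 147 mg sodium, +14.7 g fiber (running total 56.7 g).
Filling greedily by fiber-per-mg sodium is optimal for one linear limit, giving 56.7 g.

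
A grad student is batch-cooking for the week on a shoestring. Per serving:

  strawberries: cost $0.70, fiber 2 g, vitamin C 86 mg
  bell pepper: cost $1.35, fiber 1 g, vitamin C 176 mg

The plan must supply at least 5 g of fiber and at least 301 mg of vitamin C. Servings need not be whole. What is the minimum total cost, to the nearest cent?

$2.40

strawberries only: max(5/2, 301/86) = 3.5 servings → $2.45.
bell pepper only: max(5/1, 301/176) = 5 servings → $6.75.
strawberries + bell pepper with both tight: 2.177 servings and 0.6466 servings → $2.40.
The minimum over all feasible corners is $2.40.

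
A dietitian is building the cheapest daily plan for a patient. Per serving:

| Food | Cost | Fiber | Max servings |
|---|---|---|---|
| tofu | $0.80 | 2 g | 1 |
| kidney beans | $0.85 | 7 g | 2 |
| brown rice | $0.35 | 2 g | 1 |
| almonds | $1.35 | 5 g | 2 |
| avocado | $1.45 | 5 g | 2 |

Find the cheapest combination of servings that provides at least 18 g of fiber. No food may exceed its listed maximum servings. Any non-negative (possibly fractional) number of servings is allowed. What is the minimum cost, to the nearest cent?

$2.59

Cost per g of fiber: kidney beans $0.1214, brown rice $0.1750, almonds $0.2700, avocado $0.2900, tofu $0.4000.
Take 2 servings of kidney beans: +14.0 g fiber for $1.70 (total $1.70, still need 4.0 g).
Take 1 serving of brown rice: +2.0 g fiber for $0.35 (total $2.05, still need 2.0 g).
Take 0.4 servings of almonds: +2.0 g fiber for $0.54 (total $2.59, still need 0.0 g).
Filling from the cheapest source first is optimal under one linear minimum: $2.59.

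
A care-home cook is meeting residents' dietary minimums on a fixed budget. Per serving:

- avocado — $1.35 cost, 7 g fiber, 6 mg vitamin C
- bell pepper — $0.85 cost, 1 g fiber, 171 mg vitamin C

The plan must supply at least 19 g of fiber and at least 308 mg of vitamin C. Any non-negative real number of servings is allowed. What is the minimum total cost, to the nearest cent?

With two linear requirements the optimum uses one or two foods; enumerate the corners.
avocado only: max(19/7, 308/6) = 51.33 servings → $69.30.
bell pepper only: max(19/1, 308/171) = 19 servings → $16.15.
avocado + bell pepper with both tight: 2.469 servings and 1.715 servings → $4.79.
Cheapest feasible corner: $4.79.

$4.79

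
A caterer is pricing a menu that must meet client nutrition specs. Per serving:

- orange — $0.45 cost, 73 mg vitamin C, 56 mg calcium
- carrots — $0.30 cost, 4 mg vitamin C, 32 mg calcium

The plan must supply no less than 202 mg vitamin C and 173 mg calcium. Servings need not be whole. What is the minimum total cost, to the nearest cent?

orange only: max(202/73, 173/56) = 3.089 servings → $1.39.
carrots only: max(202/4, 173/32) = 50.5 servings → $15.15.
orange + carrots with both tight: 2.733 servings and 0.6236 servings → $1.42.
So the least-cost plan costs $1.39.

$1.39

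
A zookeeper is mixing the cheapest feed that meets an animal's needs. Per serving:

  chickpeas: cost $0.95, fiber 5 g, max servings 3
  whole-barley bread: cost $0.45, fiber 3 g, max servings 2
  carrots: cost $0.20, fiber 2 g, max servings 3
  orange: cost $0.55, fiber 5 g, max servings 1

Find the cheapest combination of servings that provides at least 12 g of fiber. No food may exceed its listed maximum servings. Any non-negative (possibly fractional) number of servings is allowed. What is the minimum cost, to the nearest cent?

Cost per g of fiber: carrots $0.1000, orange $0.1100, whole-barley bread $0.1500, chickpeas $0.1900.
Take 3 servings of carrots: +6.0 g fiber for $0.60 (total $0.60, still need 6.0 g).
Take 1 serving of orange: +5.0 g fiber for $0.55 (total $1.15, still need 1.0 g).
Take 0.3333 servings of whole-barley bread: +1.0 g fiber for $0.15 (total $1.30, still need 0.0 g).
Filling from the cheapest source first is optimal under one linear minimum: $1.30.

$1.30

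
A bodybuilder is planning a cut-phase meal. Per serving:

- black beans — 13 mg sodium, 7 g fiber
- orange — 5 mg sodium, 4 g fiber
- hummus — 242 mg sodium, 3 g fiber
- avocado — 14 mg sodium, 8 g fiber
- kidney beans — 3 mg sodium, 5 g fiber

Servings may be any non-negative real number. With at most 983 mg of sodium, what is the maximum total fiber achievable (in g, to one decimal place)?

1638.3 g

Fiber per mg sodium: kidney beans 1.667, orange 0.8, avocado 0.5714, black beans 0.5385, hummus 0.0124.
With no serving limits, spend the whole sodium allowance on kidney beans: 983 mg / 3 mg × 5 g = 1638.3 g.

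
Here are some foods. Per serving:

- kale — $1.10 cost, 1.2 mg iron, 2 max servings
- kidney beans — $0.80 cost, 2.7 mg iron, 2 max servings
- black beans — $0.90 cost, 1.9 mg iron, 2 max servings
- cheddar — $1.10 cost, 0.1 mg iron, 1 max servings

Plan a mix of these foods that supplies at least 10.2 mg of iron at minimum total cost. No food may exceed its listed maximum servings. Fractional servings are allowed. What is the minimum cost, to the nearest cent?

Cost per mg of iron: kidney beans $0.2963, black beans $0.4737, kale $0.9167, cheddar $11.0000.
Take 2 servings of kidney beans: +5.4 mg iron for $1.60 (total $1.60, still need 4.8 mg).
Take 2 servings of black beans: +3.8 mg iron for $1.80 (total $3.40, still need 1.0 mg).
Take 0.8333 servings of kale: +1.0 mg iron for $0.92 (total $4.32, still need 0.0 mg).
Greedy by cheapest-per-mg is optimal for a single linear constraint, so the minimum cost is $4.32.

$4.32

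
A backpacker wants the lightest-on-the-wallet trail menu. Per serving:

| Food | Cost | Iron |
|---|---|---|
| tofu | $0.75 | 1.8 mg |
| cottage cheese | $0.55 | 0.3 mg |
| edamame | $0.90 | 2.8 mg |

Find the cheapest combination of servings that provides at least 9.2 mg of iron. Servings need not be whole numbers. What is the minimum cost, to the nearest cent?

Cost per mg of iron: edamame $0.3214, tofu $0.4167, cottage cheese $1.8333.
With no serving limits, use only edamame: 9.2 mg / 2.8 mg = 3.286 servings × $0.90 = $2.96.

$2.96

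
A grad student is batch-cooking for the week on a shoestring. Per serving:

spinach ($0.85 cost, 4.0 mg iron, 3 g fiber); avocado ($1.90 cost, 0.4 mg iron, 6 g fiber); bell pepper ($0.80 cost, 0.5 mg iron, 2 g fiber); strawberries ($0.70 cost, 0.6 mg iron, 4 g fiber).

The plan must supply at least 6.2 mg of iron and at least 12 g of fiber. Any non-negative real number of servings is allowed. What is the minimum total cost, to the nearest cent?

For a min-cost LP with two ≥-constraints, a basic feasible solution has at most two positive variables.
spinach only: max(6.2/4.0, 12/3) = 4 servings → $3.40.
avocado only: max(6.2/0.4, 12/6) = 15.5 servings → $29.45.
bell pepper only: max(6.2/0.5, 12/2) = 12.4 servings → $9.92.
strawberries only: max(6.2/0.6, 12/4) = 10.33 servings → $7.23.
spinach + avocado with both tight: 1.421 servings and 1.289 servings → $3.66.
spinach + bell pepper with both tight: 0.9846 servings and 4.523 servings → $4.46.
spinach + strawberries with both tight: 1.239 servings and 2.07 servings → $2.50.
avocado + bell pepper: intersection lies outside the first quadrant.
avocado + strawberries with both targets exact would need a negative amount; discard.
bell pepper + strawberries: intersection lies outside the first quadrant.
So the least-cost plan costs $2.50.

$2.50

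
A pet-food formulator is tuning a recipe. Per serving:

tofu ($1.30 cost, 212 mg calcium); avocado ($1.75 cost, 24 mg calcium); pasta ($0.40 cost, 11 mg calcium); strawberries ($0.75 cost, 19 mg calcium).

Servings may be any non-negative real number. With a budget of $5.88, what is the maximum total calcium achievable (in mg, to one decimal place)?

958.9 mg

Calcium per dollar: tofu 163.1, pasta 27.5, strawberries 25.33, avocado 13.71.
With no serving limits, spend the whole cost allowance on tofu: $5.88 / $1.30 × 212 mg = 958.9 mg.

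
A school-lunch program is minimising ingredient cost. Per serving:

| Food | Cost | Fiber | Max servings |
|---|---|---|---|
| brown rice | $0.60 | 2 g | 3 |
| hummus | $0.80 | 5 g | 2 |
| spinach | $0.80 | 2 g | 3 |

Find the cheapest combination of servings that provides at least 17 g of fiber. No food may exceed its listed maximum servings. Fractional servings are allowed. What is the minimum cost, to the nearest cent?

Cost per g of fiber: hummus $0.1600, brown rice $0.3000, spinach $0.4000.
Take 2 servings of hummus: +10.0 g fiber for $1.60 (total $1.60, still need 7.0 g).
Take 3 servings of brown rice: +6.0 g fiber for $1.80 (total $3.40, still need 1.0 g).
Take 0.5 servings of spinach: +1.0 g fiber for $0.40 (total $3.80, still need 0.0 g).
Greedy by cheapest-per-g is optimal for a single linear constraint, so the minimum cost is $3.80.

$3.80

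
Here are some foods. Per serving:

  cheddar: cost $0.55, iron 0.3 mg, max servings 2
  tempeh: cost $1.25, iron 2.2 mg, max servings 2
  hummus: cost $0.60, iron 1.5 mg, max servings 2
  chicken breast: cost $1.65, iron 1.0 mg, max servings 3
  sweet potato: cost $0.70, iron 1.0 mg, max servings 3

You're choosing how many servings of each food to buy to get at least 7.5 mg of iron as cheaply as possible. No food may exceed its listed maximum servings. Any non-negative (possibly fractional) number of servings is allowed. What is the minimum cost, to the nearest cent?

$3.77

Cost per mg of iron: hummus $0.4000, tempeh $0.5682, sweet potato $0.7000, chicken breast $1.6500, cheddar $1.8333.
Take 2 servings of hummus: +3.0 mg iron for $1.20 (total $1.20, still need 4.5 mg).
Take 2 servings of tempeh: +4.4 mg iron for $2.50 (total $3.70, still need 0.1 mg).
Take 0.1 servings of sweet potato: +0.1 mg iron for $0.07 (total $3.77, still need 0.0 mg).
Filling from the cheapest source first is optimal under one linear minimum: $3.77.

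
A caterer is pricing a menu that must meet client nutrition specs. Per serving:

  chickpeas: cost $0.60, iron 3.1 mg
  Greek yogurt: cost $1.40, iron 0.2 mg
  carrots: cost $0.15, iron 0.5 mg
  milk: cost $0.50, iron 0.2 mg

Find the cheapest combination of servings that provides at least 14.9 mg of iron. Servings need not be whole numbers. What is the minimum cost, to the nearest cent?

Cost per mg of iron: chickpeas $0.1935, carrots $0.3000, milk $2.5000, Greek yogurt $7.0000.
With no serving limits, use only chickpeas: 14.9 mg / 3.1 mg = 4.806 servings × $0.60 = $2.88.

$2.88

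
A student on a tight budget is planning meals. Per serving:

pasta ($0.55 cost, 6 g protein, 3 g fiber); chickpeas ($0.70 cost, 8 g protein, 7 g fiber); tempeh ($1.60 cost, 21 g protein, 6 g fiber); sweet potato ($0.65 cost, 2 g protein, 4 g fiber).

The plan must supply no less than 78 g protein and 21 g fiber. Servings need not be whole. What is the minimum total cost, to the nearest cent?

The cheapest plan sits at a corner of the feasible region — with two constraints it uses at most two foods.
pasta only: max(78/6, 21/3) = 13 servings → $7.15.
chickpeas only: max(78/8, 21/7) = 9.75 servings → $6.83.
tempeh only: max(78/21, 21/6) = 3.714 servings → $5.94.
sweet potato only: max(78/2, 21/4) = 39 servings → $25.35.
pasta + chickpeas: the both-tight solution has a negative serving — not a feasible corner.
pasta + tempeh: intersection lies outside the first quadrant.
pasta + sweet potato: intersection lies outside the first quadrant.
chickpeas + tempeh with both targets exact would need a negative amount; discard.
chickpeas + sweet potato: intersection lies outside the first quadrant.
tempeh + sweet potato with both targets exact would need a negative amount; discard.
The minimum over all feasible corners is $5.94.

$5.94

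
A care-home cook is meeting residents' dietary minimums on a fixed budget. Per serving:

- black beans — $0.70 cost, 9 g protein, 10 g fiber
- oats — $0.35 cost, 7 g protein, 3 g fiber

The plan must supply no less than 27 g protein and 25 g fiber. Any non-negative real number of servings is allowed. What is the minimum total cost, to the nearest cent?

$1.90

Compare the cost at each extreme point of the feasible region.
black beans only: max(27/9, 25/10) = 3 servings → $2.10.
oats only: max(27/7, 25/3) = 8.333 servings → $2.92.
black beans + oats with both tight: 2.186 servings and 1.047 servings → $1.90.
So the least-cost plan costs $1.90.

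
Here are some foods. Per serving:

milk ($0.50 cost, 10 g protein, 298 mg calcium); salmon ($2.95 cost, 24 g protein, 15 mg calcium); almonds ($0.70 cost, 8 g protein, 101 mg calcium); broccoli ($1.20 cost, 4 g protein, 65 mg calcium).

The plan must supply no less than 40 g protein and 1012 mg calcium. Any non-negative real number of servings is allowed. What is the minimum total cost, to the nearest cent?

milk only: max(40/10, 1012/298) = 4 servings → $2.00.
salmon only: max(40/24, 1012/15) = 67.47 servings → $199.03.
almonds only: max(40/8, 1012/101) = 10.02 servings → $7.01.
broccoli only: max(40/4, 1012/65) = 15.57 servings → $18.68.
milk + salmon with both tight: 3.383 servings and 0.2571 servings → $2.45.
milk + almonds with both tight: 2.952 servings and 1.31 servings → $2.39.
milk + broccoli with both tight: 2.672 servings and 3.321 servings → $5.32.
salmon + almonds with both targets exact would need a negative amount; discard.
salmon + broccoli: the both-tight solution has a negative serving — not a feasible corner.
almonds + broccoli with both targets exact would need a negative amount; discard.
Cheapest feasible corner: $2.00.

$2.00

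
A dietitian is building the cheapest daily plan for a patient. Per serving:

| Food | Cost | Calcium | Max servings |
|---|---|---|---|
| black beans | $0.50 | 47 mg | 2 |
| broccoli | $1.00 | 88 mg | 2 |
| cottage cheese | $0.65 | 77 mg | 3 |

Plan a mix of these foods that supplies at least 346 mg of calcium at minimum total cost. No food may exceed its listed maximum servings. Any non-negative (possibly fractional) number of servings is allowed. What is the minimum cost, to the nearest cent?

Cost per mg of calcium: cottage cheese $0.0084, black beans $0.0106, broccoli $0.0114.
Take 3 servings of cottage cheese: +231.0 mg calcium for $1.95 (total $1.95, still need 115.0 mg).
Take 2 servings of black beans: +94.0 mg calcium for $1.00 (total $2.95, still need 21.0 mg).
Take 0.2386 servings of broccoli: +21.0 mg calcium for $0.24 (total $3.19, still need 0.0 mg).
Filling from the cheapest source first is optimal under one linear minimum: $3.19.

$3.19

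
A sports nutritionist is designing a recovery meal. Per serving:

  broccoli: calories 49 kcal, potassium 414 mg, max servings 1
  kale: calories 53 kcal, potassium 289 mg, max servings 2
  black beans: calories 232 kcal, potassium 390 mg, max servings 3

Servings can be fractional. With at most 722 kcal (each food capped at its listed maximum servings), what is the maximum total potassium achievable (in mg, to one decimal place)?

Potassium per kcal: broccoli 8.449, kale 5.453, black beans 1.681.
Take 1 serving of broccoli: uses 49 kcal, +414.0 mg potassium (running total 414.0 mg).
Take 2 servings of kale: uses 106 kcal, +578.0 mg potassium (running total 992.0 mg).
Take 2.444 servings of black beans: uses 567 kcal, +953.1 mg potassium (running total 1945.1 mg).
Filling greedily by potassium-per-kcal is optimal for one linear limit, giving 1945.1 mg.

1945.1 mg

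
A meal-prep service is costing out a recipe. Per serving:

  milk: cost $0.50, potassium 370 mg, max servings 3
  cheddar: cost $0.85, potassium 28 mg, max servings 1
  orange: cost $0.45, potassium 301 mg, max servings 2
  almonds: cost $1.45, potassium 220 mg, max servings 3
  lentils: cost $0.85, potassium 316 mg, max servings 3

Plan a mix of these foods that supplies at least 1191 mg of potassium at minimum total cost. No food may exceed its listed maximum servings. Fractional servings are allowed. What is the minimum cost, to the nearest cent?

Cost per mg of potassium: milk $0.0014, orange $0.0015, lentils $0.0027, almonds $0.0066, cheddar $0.0304.
Take 3 servings of milk: +1110.0 mg potassium for $1.50 (total $1.50, still need 81.0 mg).
Take 0.2691 servings of orange: +81.0 mg potassium for $0.12 (total $1.62, still need 0.0 mg).
Filling from the cheapest source first is optimal under one linear minimum: $1.62.

$1.62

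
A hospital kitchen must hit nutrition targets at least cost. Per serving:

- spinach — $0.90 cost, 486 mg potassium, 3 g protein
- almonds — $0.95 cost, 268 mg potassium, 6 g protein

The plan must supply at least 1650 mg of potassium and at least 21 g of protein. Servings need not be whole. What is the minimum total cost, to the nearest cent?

With two linear requirements the optimum uses one or two foods; enumerate the corners.
spinach only: max(1650/486, 21/3) = 7 servings → $6.30.
almonds only: max(1650/268, 21/6) = 6.157 servings → $5.85.
spinach + almonds with both tight: 2.023 servings and 2.489 servings → $4.18.
The minimum over all feasible corners is $4.18.

$4.18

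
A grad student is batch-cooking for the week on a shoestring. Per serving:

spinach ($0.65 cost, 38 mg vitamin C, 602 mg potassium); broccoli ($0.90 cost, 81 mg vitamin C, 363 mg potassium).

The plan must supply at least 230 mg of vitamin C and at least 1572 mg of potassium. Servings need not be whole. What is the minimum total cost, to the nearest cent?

spinach only: max(230/38, 1572/602) = 6.053 servings → $3.93.
broccoli only: max(230/81, 1572/363) = 4.331 servings → $3.90.
spinach + broccoli with both tight: 1.254 servings and 2.251 servings → $2.84.
The minimum over all feasible corners is $2.84.

$2.84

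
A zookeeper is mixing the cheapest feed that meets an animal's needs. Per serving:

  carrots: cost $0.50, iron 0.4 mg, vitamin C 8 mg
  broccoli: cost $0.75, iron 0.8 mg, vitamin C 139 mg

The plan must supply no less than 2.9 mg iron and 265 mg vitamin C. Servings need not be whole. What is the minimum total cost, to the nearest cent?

$2.72

Check every corner: each single food scaled to meet both minima, and each pair solved so both constraints bind.
carrots only: max(2.9/0.4, 265/8) = 33.12 servings → $16.56.
broccoli only: max(2.9/0.8, 265/139) = 3.625 servings → $2.72.
carrots + broccoli with both tight: 3.884 servings and 1.683 servings → $3.20.
So the least-cost plan costs $2.72.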